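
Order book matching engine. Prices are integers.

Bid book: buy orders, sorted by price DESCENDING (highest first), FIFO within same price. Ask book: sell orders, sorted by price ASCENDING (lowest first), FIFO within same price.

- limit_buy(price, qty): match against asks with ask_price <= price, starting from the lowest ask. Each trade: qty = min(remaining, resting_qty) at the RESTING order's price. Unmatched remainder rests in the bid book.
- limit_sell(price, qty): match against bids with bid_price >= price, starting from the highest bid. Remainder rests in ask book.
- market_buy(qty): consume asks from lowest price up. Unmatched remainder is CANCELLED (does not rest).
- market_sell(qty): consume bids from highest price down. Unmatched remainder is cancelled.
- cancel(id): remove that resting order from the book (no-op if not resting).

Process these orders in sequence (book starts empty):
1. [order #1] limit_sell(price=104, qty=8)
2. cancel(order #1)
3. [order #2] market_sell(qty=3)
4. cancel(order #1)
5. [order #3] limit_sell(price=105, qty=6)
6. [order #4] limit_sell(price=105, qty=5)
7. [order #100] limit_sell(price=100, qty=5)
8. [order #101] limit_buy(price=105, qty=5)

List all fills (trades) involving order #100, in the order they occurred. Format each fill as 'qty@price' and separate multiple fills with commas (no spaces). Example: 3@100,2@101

Answer: 5@100

Derivation:
After op 1 [order #1] limit_sell(price=104, qty=8): fills=none; bids=[-] asks=[#1:8@104]
After op 2 cancel(order #1): fills=none; bids=[-] asks=[-]
After op 3 [order #2] market_sell(qty=3): fills=none; bids=[-] asks=[-]
After op 4 cancel(order #1): fills=none; bids=[-] asks=[-]
After op 5 [order #3] limit_sell(price=105, qty=6): fills=none; bids=[-] asks=[#3:6@105]
After op 6 [order #4] limit_sell(price=105, qty=5): fills=none; bids=[-] asks=[#3:6@105 #4:5@105]
After op 7 [order #100] limit_sell(price=100, qty=5): fills=none; bids=[-] asks=[#100:5@100 #3:6@105 #4:5@105]
After op 8 [order #101] limit_buy(price=105, qty=5): fills=#101x#100:5@100; bids=[-] asks=[#3:6@105 #4:5@105]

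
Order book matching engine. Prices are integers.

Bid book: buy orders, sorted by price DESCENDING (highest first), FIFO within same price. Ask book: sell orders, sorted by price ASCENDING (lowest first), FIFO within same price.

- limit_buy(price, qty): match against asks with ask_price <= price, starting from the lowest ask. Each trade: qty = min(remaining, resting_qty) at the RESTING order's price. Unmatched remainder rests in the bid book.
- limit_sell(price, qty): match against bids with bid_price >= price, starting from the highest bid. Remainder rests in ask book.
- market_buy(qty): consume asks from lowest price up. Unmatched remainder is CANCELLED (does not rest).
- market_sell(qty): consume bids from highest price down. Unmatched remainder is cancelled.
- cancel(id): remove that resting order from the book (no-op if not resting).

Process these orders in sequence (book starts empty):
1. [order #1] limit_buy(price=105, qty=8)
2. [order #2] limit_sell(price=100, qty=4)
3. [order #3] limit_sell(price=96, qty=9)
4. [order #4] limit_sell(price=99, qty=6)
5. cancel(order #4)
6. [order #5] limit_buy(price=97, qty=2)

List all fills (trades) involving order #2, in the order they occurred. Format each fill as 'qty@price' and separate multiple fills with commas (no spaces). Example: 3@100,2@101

Answer: 4@105

Derivation:
After op 1 [order #1] limit_buy(price=105, qty=8): fills=none; bids=[#1:8@105] asks=[-]
After op 2 [order #2] limit_sell(price=100, qty=4): fills=#1x#2:4@105; bids=[#1:4@105] asks=[-]
After op 3 [order #3] limit_sell(price=96, qty=9): fills=#1x#3:4@105; bids=[-] asks=[#3:5@96]
After op 4 [order #4] limit_sell(price=99, qty=6): fills=none; bids=[-] asks=[#3:5@96 #4:6@99]
After op 5 cancel(order #4): fills=none; bids=[-] asks=[#3:5@96]
After op 6 [order #5] limit_buy(price=97, qty=2): fills=#5x#3:2@96; bids=[-] asks=[#3:3@96]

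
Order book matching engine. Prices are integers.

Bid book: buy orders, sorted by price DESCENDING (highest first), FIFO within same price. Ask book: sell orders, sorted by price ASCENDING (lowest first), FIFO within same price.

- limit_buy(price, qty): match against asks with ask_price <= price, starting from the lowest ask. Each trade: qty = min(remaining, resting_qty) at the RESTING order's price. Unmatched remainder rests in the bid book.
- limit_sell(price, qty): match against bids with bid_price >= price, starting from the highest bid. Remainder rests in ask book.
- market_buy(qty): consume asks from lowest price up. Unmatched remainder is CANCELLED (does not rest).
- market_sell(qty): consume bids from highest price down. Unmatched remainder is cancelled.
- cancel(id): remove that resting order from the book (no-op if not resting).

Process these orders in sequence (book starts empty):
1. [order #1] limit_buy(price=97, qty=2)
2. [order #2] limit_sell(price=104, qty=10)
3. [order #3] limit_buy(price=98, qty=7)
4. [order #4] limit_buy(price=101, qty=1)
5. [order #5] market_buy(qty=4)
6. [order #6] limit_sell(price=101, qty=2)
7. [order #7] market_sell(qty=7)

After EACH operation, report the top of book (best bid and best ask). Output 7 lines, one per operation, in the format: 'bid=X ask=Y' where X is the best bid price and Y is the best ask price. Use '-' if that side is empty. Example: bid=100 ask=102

Answer: bid=97 ask=-
bid=97 ask=104
bid=98 ask=104
bid=101 ask=104
bid=101 ask=104
bid=98 ask=101
bid=97 ask=101

Derivation:
After op 1 [order #1] limit_buy(price=97, qty=2): fills=none; bids=[#1:2@97] asks=[-]
After op 2 [order #2] limit_sell(price=104, qty=10): fills=none; bids=[#1:2@97] asks=[#2:10@104]
After op 3 [order #3] limit_buy(price=98, qty=7): fills=none; bids=[#3:7@98 #1:2@97] asks=[#2:10@104]
After op 4 [order #4] limit_buy(price=101, qty=1): fills=none; bids=[#4:1@101 #3:7@98 #1:2@97] asks=[#2:10@104]
After op 5 [order #5] market_buy(qty=4): fills=#5x#2:4@104; bids=[#4:1@101 #3:7@98 #1:2@97] asks=[#2:6@104]
After op 6 [order #6] limit_sell(price=101, qty=2): fills=#4x#6:1@101; bids=[#3:7@98 #1:2@97] asks=[#6:1@101 #2:6@104]
After op 7 [order #7] market_sell(qty=7): fills=#3x#7:7@98; bids=[#1:2@97] asks=[#6:1@101 #2:6@104]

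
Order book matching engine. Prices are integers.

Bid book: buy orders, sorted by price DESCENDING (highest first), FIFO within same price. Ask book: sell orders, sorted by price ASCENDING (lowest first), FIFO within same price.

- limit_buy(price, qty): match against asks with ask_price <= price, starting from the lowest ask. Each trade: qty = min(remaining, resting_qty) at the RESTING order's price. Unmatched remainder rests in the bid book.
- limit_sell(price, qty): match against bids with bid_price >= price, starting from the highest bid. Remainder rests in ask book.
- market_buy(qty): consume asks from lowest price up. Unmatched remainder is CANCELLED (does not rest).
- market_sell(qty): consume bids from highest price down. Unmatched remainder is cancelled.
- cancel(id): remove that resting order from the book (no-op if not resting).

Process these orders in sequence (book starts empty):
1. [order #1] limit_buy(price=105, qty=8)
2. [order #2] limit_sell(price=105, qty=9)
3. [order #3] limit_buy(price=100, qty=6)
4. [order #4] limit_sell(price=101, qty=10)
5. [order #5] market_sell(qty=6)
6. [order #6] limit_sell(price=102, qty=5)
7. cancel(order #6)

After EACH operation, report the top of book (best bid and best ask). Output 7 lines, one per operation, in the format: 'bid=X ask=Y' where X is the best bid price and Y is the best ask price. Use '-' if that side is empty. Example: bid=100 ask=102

After op 1 [order #1] limit_buy(price=105, qty=8): fills=none; bids=[#1:8@105] asks=[-]
After op 2 [order #2] limit_sell(price=105, qty=9): fills=#1x#2:8@105; bids=[-] asks=[#2:1@105]
After op 3 [order #3] limit_buy(price=100, qty=6): fills=none; bids=[#3:6@100] asks=[#2:1@105]
After op 4 [order #4] limit_sell(price=101, qty=10): fills=none; bids=[#3:6@100] asks=[#4:10@101 #2:1@105]
After op 5 [order #5] market_sell(qty=6): fills=#3x#5:6@100; bids=[-] asks=[#4:10@101 #2:1@105]
After op 6 [order #6] limit_sell(price=102, qty=5): fills=none; bids=[-] asks=[#4:10@101 #6:5@102 #2:1@105]
After op 7 cancel(order #6): fills=none; bids=[-] asks=[#4:10@101 #2:1@105]

Answer: bid=105 ask=-
bid=- ask=105
bid=100 ask=105
bid=100 ask=101
bid=- ask=101
bid=- ask=101
bid=- ask=101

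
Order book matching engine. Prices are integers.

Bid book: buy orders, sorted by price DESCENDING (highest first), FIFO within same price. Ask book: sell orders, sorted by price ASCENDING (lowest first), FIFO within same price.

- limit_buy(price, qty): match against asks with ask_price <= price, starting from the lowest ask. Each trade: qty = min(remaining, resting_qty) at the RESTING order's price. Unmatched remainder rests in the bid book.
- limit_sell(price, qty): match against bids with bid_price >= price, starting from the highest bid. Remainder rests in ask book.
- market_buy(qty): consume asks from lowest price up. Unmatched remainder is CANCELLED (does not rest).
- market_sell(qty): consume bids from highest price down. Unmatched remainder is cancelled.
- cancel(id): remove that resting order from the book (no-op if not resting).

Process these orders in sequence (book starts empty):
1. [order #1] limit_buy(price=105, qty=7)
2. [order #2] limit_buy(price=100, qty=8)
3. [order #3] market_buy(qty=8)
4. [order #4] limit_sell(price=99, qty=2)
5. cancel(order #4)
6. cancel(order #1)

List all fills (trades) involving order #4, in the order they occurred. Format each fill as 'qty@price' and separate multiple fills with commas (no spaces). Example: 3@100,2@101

After op 1 [order #1] limit_buy(price=105, qty=7): fills=none; bids=[#1:7@105] asks=[-]
After op 2 [order #2] limit_buy(price=100, qty=8): fills=none; bids=[#1:7@105 #2:8@100] asks=[-]
After op 3 [order #3] market_buy(qty=8): fills=none; bids=[#1:7@105 #2:8@100] asks=[-]
After op 4 [order #4] limit_sell(price=99, qty=2): fills=#1x#4:2@105; bids=[#1:5@105 #2:8@100] asks=[-]
After op 5 cancel(order #4): fills=none; bids=[#1:5@105 #2:8@100] asks=[-]
After op 6 cancel(order #1): fills=none; bids=[#2:8@100] asks=[-]

Answer: 2@105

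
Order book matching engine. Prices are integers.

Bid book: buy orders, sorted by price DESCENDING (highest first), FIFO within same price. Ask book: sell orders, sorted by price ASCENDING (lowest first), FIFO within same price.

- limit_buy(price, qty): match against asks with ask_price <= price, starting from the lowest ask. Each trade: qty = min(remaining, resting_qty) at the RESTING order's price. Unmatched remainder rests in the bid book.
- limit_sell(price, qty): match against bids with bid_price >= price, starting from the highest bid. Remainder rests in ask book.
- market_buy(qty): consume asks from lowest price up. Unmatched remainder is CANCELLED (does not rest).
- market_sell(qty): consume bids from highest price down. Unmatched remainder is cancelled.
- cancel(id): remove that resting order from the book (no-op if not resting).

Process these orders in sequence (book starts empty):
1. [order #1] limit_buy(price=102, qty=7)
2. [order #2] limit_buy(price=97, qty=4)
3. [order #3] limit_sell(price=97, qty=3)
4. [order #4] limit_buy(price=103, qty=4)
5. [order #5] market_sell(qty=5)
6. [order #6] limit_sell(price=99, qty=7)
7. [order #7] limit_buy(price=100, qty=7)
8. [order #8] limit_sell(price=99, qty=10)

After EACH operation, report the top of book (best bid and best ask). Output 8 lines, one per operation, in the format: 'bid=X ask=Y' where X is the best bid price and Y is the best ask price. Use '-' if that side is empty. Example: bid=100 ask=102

Answer: bid=102 ask=-
bid=102 ask=-
bid=102 ask=-
bid=103 ask=-
bid=102 ask=-
bid=97 ask=99
bid=100 ask=-
bid=97 ask=99

Derivation:
After op 1 [order #1] limit_buy(price=102, qty=7): fills=none; bids=[#1:7@102] asks=[-]
After op 2 [order #2] limit_buy(price=97, qty=4): fills=none; bids=[#1:7@102 #2:4@97] asks=[-]
After op 3 [order #3] limit_sell(price=97, qty=3): fills=#1x#3:3@102; bids=[#1:4@102 #2:4@97] asks=[-]
After op 4 [order #4] limit_buy(price=103, qty=4): fills=none; bids=[#4:4@103 #1:4@102 #2:4@97] asks=[-]
After op 5 [order #5] market_sell(qty=5): fills=#4x#5:4@103 #1x#5:1@102; bids=[#1:3@102 #2:4@97] asks=[-]
After op 6 [order #6] limit_sell(price=99, qty=7): fills=#1x#6:3@102; bids=[#2:4@97] asks=[#6:4@99]
After op 7 [order #7] limit_buy(price=100, qty=7): fills=#7x#6:4@99; bids=[#7:3@100 #2:4@97] asks=[-]
After op 8 [order #8] limit_sell(price=99, qty=10): fills=#7x#8:3@100; bids=[#2:4@97] asks=[#8:7@99]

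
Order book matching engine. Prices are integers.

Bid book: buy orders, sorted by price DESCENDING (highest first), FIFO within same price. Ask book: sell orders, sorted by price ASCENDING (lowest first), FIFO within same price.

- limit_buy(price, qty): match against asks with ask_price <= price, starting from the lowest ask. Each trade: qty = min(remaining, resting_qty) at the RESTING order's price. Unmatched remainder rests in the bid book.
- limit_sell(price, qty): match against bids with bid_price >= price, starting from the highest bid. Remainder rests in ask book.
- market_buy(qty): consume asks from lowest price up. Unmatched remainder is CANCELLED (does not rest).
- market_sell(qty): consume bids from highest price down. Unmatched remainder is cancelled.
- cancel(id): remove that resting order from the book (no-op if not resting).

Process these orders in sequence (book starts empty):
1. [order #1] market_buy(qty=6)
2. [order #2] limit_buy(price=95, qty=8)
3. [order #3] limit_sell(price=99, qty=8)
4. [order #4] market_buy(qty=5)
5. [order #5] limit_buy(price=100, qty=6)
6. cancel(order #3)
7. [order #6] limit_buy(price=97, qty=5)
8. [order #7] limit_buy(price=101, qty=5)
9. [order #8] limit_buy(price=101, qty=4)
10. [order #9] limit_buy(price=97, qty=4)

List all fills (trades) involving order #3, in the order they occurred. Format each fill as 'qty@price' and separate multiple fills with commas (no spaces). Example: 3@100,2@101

After op 1 [order #1] market_buy(qty=6): fills=none; bids=[-] asks=[-]
After op 2 [order #2] limit_buy(price=95, qty=8): fills=none; bids=[#2:8@95] asks=[-]
After op 3 [order #3] limit_sell(price=99, qty=8): fills=none; bids=[#2:8@95] asks=[#3:8@99]
After op 4 [order #4] market_buy(qty=5): fills=#4x#3:5@99; bids=[#2:8@95] asks=[#3:3@99]
After op 5 [order #5] limit_buy(price=100, qty=6): fills=#5x#3:3@99; bids=[#5:3@100 #2:8@95] asks=[-]
After op 6 cancel(order #3): fills=none; bids=[#5:3@100 #2:8@95] asks=[-]
After op 7 [order #6] limit_buy(price=97, qty=5): fills=none; bids=[#5:3@100 #6:5@97 #2:8@95] asks=[-]
After op 8 [order #7] limit_buy(price=101, qty=5): fills=none; bids=[#7:5@101 #5:3@100 #6:5@97 #2:8@95] asks=[-]
After op 9 [order #8] limit_buy(price=101, qty=4): fills=none; bids=[#7:5@101 #8:4@101 #5:3@100 #6:5@97 #2:8@95] asks=[-]
After op 10 [order #9] limit_buy(price=97, qty=4): fills=none; bids=[#7:5@101 #8:4@101 #5:3@100 #6:5@97 #9:4@97 #2:8@95] asks=[-]

Answer: 5@99,3@99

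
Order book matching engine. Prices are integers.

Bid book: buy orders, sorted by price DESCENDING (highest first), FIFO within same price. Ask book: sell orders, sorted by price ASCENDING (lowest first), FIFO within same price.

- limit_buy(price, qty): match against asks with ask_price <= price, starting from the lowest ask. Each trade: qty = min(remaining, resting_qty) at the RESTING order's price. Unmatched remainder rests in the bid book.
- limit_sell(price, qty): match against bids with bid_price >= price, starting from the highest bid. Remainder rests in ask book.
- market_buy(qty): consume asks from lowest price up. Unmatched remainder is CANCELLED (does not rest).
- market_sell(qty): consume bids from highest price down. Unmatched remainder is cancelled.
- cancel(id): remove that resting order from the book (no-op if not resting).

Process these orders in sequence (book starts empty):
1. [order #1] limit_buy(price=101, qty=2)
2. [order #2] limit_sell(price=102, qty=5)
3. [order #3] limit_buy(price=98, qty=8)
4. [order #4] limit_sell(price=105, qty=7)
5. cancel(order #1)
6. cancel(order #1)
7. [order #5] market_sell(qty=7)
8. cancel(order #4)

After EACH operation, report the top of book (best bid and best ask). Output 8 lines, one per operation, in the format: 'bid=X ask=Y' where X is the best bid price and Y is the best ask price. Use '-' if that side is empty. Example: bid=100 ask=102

Answer: bid=101 ask=-
bid=101 ask=102
bid=101 ask=102
bid=101 ask=102
bid=98 ask=102
bid=98 ask=102
bid=98 ask=102
bid=98 ask=102

Derivation:
After op 1 [order #1] limit_buy(price=101, qty=2): fills=none; bids=[#1:2@101] asks=[-]
After op 2 [order #2] limit_sell(price=102, qty=5): fills=none; bids=[#1:2@101] asks=[#2:5@102]
After op 3 [order #3] limit_buy(price=98, qty=8): fills=none; bids=[#1:2@101 #3:8@98] asks=[#2:5@102]
After op 4 [order #4] limit_sell(price=105, qty=7): fills=none; bids=[#1:2@101 #3:8@98] asks=[#2:5@102 #4:7@105]
After op 5 cancel(order #1): fills=none; bids=[#3:8@98] asks=[#2:5@102 #4:7@105]
After op 6 cancel(order #1): fills=none; bids=[#3:8@98] asks=[#2:5@102 #4:7@105]
After op 7 [order #5] market_sell(qty=7): fills=#3x#5:7@98; bids=[#3:1@98] asks=[#2:5@102 #4:7@105]
After op 8 cancel(order #4): fills=none; bids=[#3:1@98] asks=[#2:5@102]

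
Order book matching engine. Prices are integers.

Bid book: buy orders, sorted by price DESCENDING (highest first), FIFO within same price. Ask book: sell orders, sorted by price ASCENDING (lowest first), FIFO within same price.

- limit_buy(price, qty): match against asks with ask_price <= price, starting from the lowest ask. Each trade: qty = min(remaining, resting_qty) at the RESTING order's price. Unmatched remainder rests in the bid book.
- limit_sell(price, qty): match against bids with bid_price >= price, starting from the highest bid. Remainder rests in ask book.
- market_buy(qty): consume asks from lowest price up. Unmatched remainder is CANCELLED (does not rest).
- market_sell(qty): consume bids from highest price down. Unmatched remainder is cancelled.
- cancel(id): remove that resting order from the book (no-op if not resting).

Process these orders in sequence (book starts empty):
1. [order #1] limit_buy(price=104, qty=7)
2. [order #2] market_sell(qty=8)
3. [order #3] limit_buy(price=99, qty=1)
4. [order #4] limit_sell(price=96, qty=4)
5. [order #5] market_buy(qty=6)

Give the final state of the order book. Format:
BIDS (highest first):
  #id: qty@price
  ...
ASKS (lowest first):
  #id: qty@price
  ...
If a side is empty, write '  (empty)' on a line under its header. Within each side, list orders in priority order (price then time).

Answer: BIDS (highest first):
  (empty)
ASKS (lowest first):
  (empty)

Derivation:
After op 1 [order #1] limit_buy(price=104, qty=7): fills=none; bids=[#1:7@104] asks=[-]
After op 2 [order #2] market_sell(qty=8): fills=#1x#2:7@104; bids=[-] asks=[-]
After op 3 [order #3] limit_buy(price=99, qty=1): fills=none; bids=[#3:1@99] asks=[-]
After op 4 [order #4] limit_sell(price=96, qty=4): fills=#3x#4:1@99; bids=[-] asks=[#4:3@96]
After op 5 [order #5] market_buy(qty=6): fills=#5x#4:3@96; bids=[-] asks=[-]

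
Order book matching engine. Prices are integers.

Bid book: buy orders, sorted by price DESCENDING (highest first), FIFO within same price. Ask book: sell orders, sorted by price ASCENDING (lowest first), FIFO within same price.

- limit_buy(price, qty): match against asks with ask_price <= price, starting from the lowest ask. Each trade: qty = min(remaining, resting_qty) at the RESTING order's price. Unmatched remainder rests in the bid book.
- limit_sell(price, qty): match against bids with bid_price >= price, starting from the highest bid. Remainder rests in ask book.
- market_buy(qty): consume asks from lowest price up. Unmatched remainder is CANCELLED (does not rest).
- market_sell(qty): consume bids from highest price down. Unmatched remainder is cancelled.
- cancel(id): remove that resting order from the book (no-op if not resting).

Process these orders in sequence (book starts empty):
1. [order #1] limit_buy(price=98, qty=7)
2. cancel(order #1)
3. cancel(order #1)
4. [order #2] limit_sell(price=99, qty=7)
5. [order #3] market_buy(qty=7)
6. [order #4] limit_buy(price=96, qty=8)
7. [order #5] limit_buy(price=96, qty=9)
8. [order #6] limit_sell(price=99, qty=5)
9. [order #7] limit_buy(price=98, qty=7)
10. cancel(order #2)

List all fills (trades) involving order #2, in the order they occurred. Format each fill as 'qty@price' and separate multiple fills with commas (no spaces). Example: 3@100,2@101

After op 1 [order #1] limit_buy(price=98, qty=7): fills=none; bids=[#1:7@98] asks=[-]
After op 2 cancel(order #1): fills=none; bids=[-] asks=[-]
After op 3 cancel(order #1): fills=none; bids=[-] asks=[-]
After op 4 [order #2] limit_sell(price=99, qty=7): fills=none; bids=[-] asks=[#2:7@99]
After op 5 [order #3] market_buy(qty=7): fills=#3x#2:7@99; bids=[-] asks=[-]
After op 6 [order #4] limit_buy(price=96, qty=8): fills=none; bids=[#4:8@96] asks=[-]
After op 7 [order #5] limit_buy(price=96, qty=9): fills=none; bids=[#4:8@96 #5:9@96] asks=[-]
After op 8 [order #6] limit_sell(price=99, qty=5): fills=none; bids=[#4:8@96 #5:9@96] asks=[#6:5@99]
After op 9 [order #7] limit_buy(price=98, qty=7): fills=none; bids=[#7:7@98 #4:8@96 #5:9@96] asks=[#6:5@99]
After op 10 cancel(order #2): fills=none; bids=[#7:7@98 #4:8@96 #5:9@96] asks=[#6:5@99]

Answer: 7@99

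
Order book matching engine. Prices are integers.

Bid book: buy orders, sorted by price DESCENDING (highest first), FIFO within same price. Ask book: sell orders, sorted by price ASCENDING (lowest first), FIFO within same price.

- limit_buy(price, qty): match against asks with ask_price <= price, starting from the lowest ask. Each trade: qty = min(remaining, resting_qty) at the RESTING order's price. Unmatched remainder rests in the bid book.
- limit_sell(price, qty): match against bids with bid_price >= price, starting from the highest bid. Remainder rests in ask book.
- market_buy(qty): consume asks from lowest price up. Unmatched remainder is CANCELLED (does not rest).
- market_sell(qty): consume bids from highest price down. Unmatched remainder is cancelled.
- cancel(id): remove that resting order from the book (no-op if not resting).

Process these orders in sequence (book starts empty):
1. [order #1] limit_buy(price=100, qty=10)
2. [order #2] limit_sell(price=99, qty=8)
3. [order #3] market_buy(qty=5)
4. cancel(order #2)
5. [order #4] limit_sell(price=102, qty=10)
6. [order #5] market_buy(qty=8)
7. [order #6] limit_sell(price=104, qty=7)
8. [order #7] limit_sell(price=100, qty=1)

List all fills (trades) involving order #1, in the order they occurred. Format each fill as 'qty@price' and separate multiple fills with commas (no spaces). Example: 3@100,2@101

Answer: 8@100,1@100

Derivation:
After op 1 [order #1] limit_buy(price=100, qty=10): fills=none; bids=[#1:10@100] asks=[-]
After op 2 [order #2] limit_sell(price=99, qty=8): fills=#1x#2:8@100; bids=[#1:2@100] asks=[-]
After op 3 [order #3] market_buy(qty=5): fills=none; bids=[#1:2@100] asks=[-]
After op 4 cancel(order #2): fills=none; bids=[#1:2@100] asks=[-]
After op 5 [order #4] limit_sell(price=102, qty=10): fills=none; bids=[#1:2@100] asks=[#4:10@102]
After op 6 [order #5] market_buy(qty=8): fills=#5x#4:8@102; bids=[#1:2@100] asks=[#4:2@102]
After op 7 [order #6] limit_sell(price=104, qty=7): fills=none; bids=[#1:2@100] asks=[#4:2@102 #6:7@104]
After op 8 [order #7] limit_sell(price=100, qty=1): fills=#1x#7:1@100; bids=[#1:1@100] asks=[#4:2@102 #6:7@104]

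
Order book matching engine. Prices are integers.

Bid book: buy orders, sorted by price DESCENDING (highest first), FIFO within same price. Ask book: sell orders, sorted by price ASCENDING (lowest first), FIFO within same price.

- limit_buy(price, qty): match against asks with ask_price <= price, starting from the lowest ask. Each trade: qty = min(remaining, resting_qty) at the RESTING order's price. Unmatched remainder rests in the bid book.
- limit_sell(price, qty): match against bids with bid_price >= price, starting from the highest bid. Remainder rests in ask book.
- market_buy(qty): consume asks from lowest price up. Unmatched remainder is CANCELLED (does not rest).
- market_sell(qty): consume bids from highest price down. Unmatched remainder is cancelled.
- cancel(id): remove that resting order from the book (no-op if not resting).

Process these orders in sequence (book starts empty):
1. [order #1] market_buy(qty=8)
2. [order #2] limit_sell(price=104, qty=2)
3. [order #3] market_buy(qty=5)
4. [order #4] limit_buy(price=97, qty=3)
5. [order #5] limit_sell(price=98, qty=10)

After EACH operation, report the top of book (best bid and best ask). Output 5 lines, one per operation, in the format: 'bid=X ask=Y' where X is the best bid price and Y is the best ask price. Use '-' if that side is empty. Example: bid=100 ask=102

Answer: bid=- ask=-
bid=- ask=104
bid=- ask=-
bid=97 ask=-
bid=97 ask=98

Derivation:
After op 1 [order #1] market_buy(qty=8): fills=none; bids=[-] asks=[-]
After op 2 [order #2] limit_sell(price=104, qty=2): fills=none; bids=[-] asks=[#2:2@104]
After op 3 [order #3] market_buy(qty=5): fills=#3x#2:2@104; bids=[-] asks=[-]
After op 4 [order #4] limit_buy(price=97, qty=3): fills=none; bids=[#4:3@97] asks=[-]
After op 5 [order #5] limit_sell(price=98, qty=10): fills=none; bids=[#4:3@97] asks=[#5:10@98]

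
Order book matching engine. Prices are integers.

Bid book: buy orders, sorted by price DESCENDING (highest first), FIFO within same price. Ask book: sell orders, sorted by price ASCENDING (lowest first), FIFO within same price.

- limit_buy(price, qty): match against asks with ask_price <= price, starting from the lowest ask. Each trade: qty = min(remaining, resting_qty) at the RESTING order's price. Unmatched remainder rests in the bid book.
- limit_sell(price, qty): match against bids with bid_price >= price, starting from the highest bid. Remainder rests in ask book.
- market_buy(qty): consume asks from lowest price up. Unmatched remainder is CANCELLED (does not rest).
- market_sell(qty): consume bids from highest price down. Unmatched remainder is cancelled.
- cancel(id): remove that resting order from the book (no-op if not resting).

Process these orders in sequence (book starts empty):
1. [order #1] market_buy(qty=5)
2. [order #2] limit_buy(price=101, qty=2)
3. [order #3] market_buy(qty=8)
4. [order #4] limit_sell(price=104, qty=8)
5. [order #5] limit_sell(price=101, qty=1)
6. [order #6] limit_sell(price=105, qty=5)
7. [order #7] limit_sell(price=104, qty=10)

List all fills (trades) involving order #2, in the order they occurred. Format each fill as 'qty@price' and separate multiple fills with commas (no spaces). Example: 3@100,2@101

Answer: 1@101

Derivation:
After op 1 [order #1] market_buy(qty=5): fills=none; bids=[-] asks=[-]
After op 2 [order #2] limit_buy(price=101, qty=2): fills=none; bids=[#2:2@101] asks=[-]
After op 3 [order #3] market_buy(qty=8): fills=none; bids=[#2:2@101] asks=[-]
After op 4 [order #4] limit_sell(price=104, qty=8): fills=none; bids=[#2:2@101] asks=[#4:8@104]
After op 5 [order #5] limit_sell(price=101, qty=1): fills=#2x#5:1@101; bids=[#2:1@101] asks=[#4:8@104]
After op 6 [order #6] limit_sell(price=105, qty=5): fills=none; bids=[#2:1@101] asks=[#4:8@104 #6:5@105]
After op 7 [order #7] limit_sell(price=104, qty=10): fills=none; bids=[#2:1@101] asks=[#4:8@104 #7:10@104 #6:5@105]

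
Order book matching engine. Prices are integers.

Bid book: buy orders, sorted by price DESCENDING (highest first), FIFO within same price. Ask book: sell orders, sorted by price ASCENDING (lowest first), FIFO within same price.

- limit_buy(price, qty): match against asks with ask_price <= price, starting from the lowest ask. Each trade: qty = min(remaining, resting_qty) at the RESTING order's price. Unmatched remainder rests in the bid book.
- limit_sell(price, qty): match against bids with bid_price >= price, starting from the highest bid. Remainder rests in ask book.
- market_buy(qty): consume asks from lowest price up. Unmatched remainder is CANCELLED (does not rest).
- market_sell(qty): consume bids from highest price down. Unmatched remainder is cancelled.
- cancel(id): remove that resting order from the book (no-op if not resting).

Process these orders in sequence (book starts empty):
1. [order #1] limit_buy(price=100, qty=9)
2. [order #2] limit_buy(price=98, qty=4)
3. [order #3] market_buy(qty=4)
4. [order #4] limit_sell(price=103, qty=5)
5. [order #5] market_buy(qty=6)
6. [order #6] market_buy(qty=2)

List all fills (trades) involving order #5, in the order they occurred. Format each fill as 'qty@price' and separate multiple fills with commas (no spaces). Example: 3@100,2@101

Answer: 5@103

Derivation:
After op 1 [order #1] limit_buy(price=100, qty=9): fills=none; bids=[#1:9@100] asks=[-]
After op 2 [order #2] limit_buy(price=98, qty=4): fills=none; bids=[#1:9@100 #2:4@98] asks=[-]
After op 3 [order #3] market_buy(qty=4): fills=none; bids=[#1:9@100 #2:4@98] asks=[-]
After op 4 [order #4] limit_sell(price=103, qty=5): fills=none; bids=[#1:9@100 #2:4@98] asks=[#4:5@103]
After op 5 [order #5] market_buy(qty=6): fills=#5x#4:5@103; bids=[#1:9@100 #2:4@98] asks=[-]
After op 6 [order #6] market_buy(qty=2): fills=none; bids=[#1:9@100 #2:4@98] asks=[-]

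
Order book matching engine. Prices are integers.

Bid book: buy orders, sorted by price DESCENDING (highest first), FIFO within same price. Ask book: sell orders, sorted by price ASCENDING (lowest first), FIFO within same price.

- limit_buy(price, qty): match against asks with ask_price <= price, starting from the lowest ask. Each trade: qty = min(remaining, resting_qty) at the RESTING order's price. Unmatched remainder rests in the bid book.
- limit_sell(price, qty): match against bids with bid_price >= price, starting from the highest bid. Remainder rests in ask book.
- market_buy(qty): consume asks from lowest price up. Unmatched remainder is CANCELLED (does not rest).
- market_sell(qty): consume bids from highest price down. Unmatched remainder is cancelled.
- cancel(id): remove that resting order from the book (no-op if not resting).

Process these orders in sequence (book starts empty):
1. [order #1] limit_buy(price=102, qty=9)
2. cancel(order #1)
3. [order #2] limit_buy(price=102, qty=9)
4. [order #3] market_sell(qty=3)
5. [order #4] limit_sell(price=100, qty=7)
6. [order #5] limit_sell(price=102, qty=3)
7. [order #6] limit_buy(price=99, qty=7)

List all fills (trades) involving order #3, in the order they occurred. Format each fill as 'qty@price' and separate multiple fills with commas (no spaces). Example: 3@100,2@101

After op 1 [order #1] limit_buy(price=102, qty=9): fills=none; bids=[#1:9@102] asks=[-]
After op 2 cancel(order #1): fills=none; bids=[-] asks=[-]
After op 3 [order #2] limit_buy(price=102, qty=9): fills=none; bids=[#2:9@102] asks=[-]
After op 4 [order #3] market_sell(qty=3): fills=#2x#3:3@102; bids=[#2:6@102] asks=[-]
After op 5 [order #4] limit_sell(price=100, qty=7): fills=#2x#4:6@102; bids=[-] asks=[#4:1@100]
After op 6 [order #5] limit_sell(price=102, qty=3): fills=none; bids=[-] asks=[#4:1@100 #5:3@102]
After op 7 [order #6] limit_buy(price=99, qty=7): fills=none; bids=[#6:7@99] asks=[#4:1@100 #5:3@102]

Answer: 3@102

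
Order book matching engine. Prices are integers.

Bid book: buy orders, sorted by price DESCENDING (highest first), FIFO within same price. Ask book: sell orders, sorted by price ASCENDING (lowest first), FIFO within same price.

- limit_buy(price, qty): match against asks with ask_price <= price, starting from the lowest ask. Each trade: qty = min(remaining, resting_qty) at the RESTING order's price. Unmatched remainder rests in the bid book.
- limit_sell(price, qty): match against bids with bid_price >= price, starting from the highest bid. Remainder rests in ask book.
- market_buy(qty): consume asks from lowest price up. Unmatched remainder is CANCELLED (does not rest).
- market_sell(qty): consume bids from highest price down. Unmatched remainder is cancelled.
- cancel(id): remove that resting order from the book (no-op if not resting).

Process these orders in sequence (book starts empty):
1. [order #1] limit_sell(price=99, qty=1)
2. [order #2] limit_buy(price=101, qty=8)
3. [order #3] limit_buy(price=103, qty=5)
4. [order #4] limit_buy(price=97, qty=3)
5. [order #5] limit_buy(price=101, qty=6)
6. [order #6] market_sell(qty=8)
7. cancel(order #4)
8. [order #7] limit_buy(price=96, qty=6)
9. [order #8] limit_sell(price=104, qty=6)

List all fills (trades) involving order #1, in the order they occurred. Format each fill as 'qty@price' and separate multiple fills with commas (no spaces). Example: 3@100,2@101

After op 1 [order #1] limit_sell(price=99, qty=1): fills=none; bids=[-] asks=[#1:1@99]
After op 2 [order #2] limit_buy(price=101, qty=8): fills=#2x#1:1@99; bids=[#2:7@101] asks=[-]
After op 3 [order #3] limit_buy(price=103, qty=5): fills=none; bids=[#3:5@103 #2:7@101] asks=[-]
After op 4 [order #4] limit_buy(price=97, qty=3): fills=none; bids=[#3:5@103 #2:7@101 #4:3@97] asks=[-]
After op 5 [order #5] limit_buy(price=101, qty=6): fills=none; bids=[#3:5@103 #2:7@101 #5:6@101 #4:3@97] asks=[-]
After op 6 [order #6] market_sell(qty=8): fills=#3x#6:5@103 #2x#6:3@101; bids=[#2:4@101 #5:6@101 #4:3@97] asks=[-]
After op 7 cancel(order #4): fills=none; bids=[#2:4@101 #5:6@101] asks=[-]
After op 8 [order #7] limit_buy(price=96, qty=6): fills=none; bids=[#2:4@101 #5:6@101 #7:6@96] asks=[-]
After op 9 [order #8] limit_sell(price=104, qty=6): fills=none; bids=[#2:4@101 #5:6@101 #7:6@96] asks=[#8:6@104]

Answer: 1@99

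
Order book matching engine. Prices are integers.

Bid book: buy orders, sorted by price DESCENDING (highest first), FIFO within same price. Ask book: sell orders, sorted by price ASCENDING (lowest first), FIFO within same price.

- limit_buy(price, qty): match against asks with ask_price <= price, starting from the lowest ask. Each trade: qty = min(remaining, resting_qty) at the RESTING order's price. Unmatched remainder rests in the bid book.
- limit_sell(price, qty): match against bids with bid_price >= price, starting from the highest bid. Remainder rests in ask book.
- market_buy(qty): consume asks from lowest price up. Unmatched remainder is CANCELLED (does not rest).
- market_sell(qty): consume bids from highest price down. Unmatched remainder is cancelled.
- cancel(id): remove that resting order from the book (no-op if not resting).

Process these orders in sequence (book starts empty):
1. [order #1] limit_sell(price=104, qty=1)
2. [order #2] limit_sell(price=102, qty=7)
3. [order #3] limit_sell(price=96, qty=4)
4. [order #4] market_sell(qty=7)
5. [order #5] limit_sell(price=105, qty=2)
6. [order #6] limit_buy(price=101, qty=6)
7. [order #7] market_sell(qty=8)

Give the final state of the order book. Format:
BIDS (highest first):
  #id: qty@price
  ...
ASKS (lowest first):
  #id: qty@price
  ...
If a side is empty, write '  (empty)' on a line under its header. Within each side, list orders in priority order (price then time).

Answer: BIDS (highest first):
  (empty)
ASKS (lowest first):
  #2: 7@102
  #1: 1@104
  #5: 2@105

Derivation:
After op 1 [order #1] limit_sell(price=104, qty=1): fills=none; bids=[-] asks=[#1:1@104]
After op 2 [order #2] limit_sell(price=102, qty=7): fills=none; bids=[-] asks=[#2:7@102 #1:1@104]
After op 3 [order #3] limit_sell(price=96, qty=4): fills=none; bids=[-] asks=[#3:4@96 #2:7@102 #1:1@104]
After op 4 [order #4] market_sell(qty=7): fills=none; bids=[-] asks=[#3:4@96 #2:7@102 #1:1@104]
After op 5 [order #5] limit_sell(price=105, qty=2): fills=none; bids=[-] asks=[#3:4@96 #2:7@102 #1:1@104 #5:2@105]
After op 6 [order #6] limit_buy(price=101, qty=6): fills=#6x#3:4@96; bids=[#6:2@101] asks=[#2:7@102 #1:1@104 #5:2@105]
After op 7 [order #7] market_sell(qty=8): fills=#6x#7:2@101; bids=[-] asks=[#2:7@102 #1:1@104 #5:2@105]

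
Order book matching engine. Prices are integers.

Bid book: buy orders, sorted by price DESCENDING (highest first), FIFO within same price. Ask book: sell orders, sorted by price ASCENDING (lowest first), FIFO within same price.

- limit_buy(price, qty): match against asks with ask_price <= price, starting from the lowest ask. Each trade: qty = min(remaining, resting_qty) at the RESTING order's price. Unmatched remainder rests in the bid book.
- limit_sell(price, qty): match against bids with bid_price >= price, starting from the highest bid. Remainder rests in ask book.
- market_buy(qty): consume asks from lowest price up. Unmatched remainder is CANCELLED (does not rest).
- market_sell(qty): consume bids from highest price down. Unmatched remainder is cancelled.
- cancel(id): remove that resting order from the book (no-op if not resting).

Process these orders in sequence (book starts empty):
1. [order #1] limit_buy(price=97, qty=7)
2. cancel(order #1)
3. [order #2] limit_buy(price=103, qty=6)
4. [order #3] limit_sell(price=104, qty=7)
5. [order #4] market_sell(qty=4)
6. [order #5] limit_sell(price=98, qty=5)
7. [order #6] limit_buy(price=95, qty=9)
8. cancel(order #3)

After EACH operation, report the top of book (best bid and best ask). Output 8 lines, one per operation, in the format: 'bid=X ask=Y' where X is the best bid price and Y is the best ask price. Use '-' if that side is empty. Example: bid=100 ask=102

After op 1 [order #1] limit_buy(price=97, qty=7): fills=none; bids=[#1:7@97] asks=[-]
After op 2 cancel(order #1): fills=none; bids=[-] asks=[-]
After op 3 [order #2] limit_buy(price=103, qty=6): fills=none; bids=[#2:6@103] asks=[-]
After op 4 [order #3] limit_sell(price=104, qty=7): fills=none; bids=[#2:6@103] asks=[#3:7@104]
After op 5 [order #4] market_sell(qty=4): fills=#2x#4:4@103; bids=[#2:2@103] asks=[#3:7@104]
After op 6 [order #5] limit_sell(price=98, qty=5): fills=#2x#5:2@103; bids=[-] asks=[#5:3@98 #3:7@104]
After op 7 [order #6] limit_buy(price=95, qty=9): fills=none; bids=[#6:9@95] asks=[#5:3@98 #3:7@104]
After op 8 cancel(order #3): fills=none; bids=[#6:9@95] asks=[#5:3@98]

Answer: bid=97 ask=-
bid=- ask=-
bid=103 ask=-
bid=103 ask=104
bid=103 ask=104
bid=- ask=98
bid=95 ask=98
bid=95 ask=98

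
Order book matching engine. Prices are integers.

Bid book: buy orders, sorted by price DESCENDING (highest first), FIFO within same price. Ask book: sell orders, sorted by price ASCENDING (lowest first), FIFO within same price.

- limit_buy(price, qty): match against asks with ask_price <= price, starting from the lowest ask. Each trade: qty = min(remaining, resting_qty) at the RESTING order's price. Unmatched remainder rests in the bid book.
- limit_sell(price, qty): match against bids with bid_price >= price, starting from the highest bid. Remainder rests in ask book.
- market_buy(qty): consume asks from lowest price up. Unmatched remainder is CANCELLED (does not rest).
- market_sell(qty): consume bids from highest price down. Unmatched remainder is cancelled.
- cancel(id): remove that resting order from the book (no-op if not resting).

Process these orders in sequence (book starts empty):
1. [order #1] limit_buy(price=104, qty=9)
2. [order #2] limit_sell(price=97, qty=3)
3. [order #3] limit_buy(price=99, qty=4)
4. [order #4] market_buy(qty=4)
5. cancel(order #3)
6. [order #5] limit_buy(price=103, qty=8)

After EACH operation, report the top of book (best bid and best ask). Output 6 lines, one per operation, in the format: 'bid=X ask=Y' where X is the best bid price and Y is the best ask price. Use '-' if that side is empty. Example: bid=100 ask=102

After op 1 [order #1] limit_buy(price=104, qty=9): fills=none; bids=[#1:9@104] asks=[-]
After op 2 [order #2] limit_sell(price=97, qty=3): fills=#1x#2:3@104; bids=[#1:6@104] asks=[-]
After op 3 [order #3] limit_buy(price=99, qty=4): fills=none; bids=[#1:6@104 #3:4@99] asks=[-]
After op 4 [order #4] market_buy(qty=4): fills=none; bids=[#1:6@104 #3:4@99] asks=[-]
After op 5 cancel(order #3): fills=none; bids=[#1:6@104] asks=[-]
After op 6 [order #5] limit_buy(price=103, qty=8): fills=none; bids=[#1:6@104 #5:8@103] asks=[-]

Answer: bid=104 ask=-
bid=104 ask=-
bid=104 ask=-
bid=104 ask=-
bid=104 ask=-
bid=104 ask=-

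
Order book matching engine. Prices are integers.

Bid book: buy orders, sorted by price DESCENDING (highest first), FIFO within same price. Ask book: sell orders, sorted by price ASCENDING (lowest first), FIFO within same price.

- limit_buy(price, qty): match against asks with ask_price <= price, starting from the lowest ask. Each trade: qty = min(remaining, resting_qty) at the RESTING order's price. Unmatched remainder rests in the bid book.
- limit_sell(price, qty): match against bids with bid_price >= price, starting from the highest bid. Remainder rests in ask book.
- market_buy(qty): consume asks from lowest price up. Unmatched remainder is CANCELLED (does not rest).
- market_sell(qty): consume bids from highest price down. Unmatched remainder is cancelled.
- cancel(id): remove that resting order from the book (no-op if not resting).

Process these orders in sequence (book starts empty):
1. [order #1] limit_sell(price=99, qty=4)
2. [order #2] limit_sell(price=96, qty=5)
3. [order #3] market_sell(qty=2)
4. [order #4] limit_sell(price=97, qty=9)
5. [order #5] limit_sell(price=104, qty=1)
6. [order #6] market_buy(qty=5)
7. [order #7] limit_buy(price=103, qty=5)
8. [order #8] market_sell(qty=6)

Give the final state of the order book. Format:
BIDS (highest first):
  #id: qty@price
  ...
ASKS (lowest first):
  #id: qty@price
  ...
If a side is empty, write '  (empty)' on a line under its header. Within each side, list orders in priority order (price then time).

Answer: BIDS (highest first):
  (empty)
ASKS (lowest first):
  #4: 4@97
  #1: 4@99
  #5: 1@104

Derivation:
After op 1 [order #1] limit_sell(price=99, qty=4): fills=none; bids=[-] asks=[#1:4@99]
After op 2 [order #2] limit_sell(price=96, qty=5): fills=none; bids=[-] asks=[#2:5@96 #1:4@99]
After op 3 [order #3] market_sell(qty=2): fills=none; bids=[-] asks=[#2:5@96 #1:4@99]
After op 4 [order #4] limit_sell(price=97, qty=9): fills=none; bids=[-] asks=[#2:5@96 #4:9@97 #1:4@99]
After op 5 [order #5] limit_sell(price=104, qty=1): fills=none; bids=[-] asks=[#2:5@96 #4:9@97 #1:4@99 #5:1@104]
After op 6 [order #6] market_buy(qty=5): fills=#6x#2:5@96; bids=[-] asks=[#4:9@97 #1:4@99 #5:1@104]
After op 7 [order #7] limit_buy(price=103, qty=5): fills=#7x#4:5@97; bids=[-] asks=[#4:4@97 #1:4@99 #5:1@104]
After op 8 [order #8] market_sell(qty=6): fills=none; bids=[-] asks=[#4:4@97 #1:4@99 #5:1@104]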